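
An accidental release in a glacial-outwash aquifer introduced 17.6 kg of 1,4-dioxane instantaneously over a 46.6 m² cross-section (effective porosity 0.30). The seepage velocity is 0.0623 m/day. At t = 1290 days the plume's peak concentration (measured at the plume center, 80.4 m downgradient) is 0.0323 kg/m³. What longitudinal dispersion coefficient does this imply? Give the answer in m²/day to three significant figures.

At the plume center C_max = M/(n_e·A·√(4πDt)), so D = M²/(4πt·(n_e·A·C_max)²).
n_e·A·C_max = 0.30 × 46.6 × 0.0323 = 0.4516 kg/m.
D = 17.6²/(4π × 1290 × 0.4516²) = 0.0937 m²/day.

0.0937 m²/day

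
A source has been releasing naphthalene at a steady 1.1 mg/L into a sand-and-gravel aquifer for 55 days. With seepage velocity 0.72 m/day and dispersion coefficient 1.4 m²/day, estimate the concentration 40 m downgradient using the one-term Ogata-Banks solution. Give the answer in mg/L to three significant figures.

For a continuous step input, C/C₀ ≈ ½·erfc((x−vt)/(2√(Dt))).
vt = 0.72 × 55 = 39.6 m and 2√(Dt) = 2√(1.4 × 55) = 17.55 m.
Argument (x−vt)/(2√(Dt)) = (40 − 39.6)/17.55 = 0.02279; ½·erfc(0.02279) = 0.4871.
C = 1.1 × 0.4871 = 0.536 mg/L.

0.536 mg/L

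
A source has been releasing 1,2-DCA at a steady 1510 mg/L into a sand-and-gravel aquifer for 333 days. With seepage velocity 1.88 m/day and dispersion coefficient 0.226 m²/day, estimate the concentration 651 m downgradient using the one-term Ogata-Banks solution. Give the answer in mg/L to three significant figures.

31.6 mg/L

For a continuous step input, C/C₀ ≈ ½·erfc((x−vt)/(2√(Dt))).
vt = 1.88 × 333 = 626.04 m and 2√(Dt) = 2√(0.226 × 333) = 17.35 m.
Argument (x−vt)/(2√(Dt)) = (651 − 626.04)/17.35 = 1.439; ½·erfc(1.439) = 0.02092.
C = 1510 × 0.02092 = 31.6 mg/L.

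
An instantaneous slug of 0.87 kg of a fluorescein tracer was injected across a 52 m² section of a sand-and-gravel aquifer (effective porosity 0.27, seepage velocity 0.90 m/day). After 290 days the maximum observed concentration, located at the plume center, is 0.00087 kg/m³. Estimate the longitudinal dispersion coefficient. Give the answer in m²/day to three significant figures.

At the plume center C_max = M/(n_e·A·√(4πDt)), so D = M²/(4πt·(n_e·A·C_max)²).
n_e·A·C_max = 0.27 × 52 × 0.00087 = 0.01221 kg/m.
D = 0.87²/(4π × 290 × 0.01221²) = 1.39 m²/day.

1.39 m²/day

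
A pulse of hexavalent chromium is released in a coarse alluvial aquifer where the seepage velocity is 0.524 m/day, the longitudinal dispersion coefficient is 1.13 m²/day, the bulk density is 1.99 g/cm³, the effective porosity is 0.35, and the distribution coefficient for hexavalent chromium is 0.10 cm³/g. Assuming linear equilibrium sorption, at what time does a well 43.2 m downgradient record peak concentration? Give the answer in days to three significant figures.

Retardation factor R = 1 + ρ_b·K_d/n = 1 + 1.99 × 0.10/0.35 = 1.569.
Sorption retards both mechanisms: v_R = v/R = 0.3340 m/day, D_R = D/R = 0.7202 m²/day.
Peak time from v_R²t² + 2D_R t − x² = 0: t = (√(D_R² + v_R²x²) − D_R)/v_R².
√(D_R² + v_R²x²) = √(0.7202² + 0.3340² × 43.2²) = 14.45; v_R² = 0.1116.
t = (14.45 − 0.7202)/0.1116 = 123 days.

123 days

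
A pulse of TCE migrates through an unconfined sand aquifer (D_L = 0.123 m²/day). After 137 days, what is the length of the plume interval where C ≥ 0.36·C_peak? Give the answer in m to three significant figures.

16.6 m

The plume is Gaussian with σ = √(2Dt) = √(2 × 0.123 × 137) = 5.805 m.
C/C_peak = exp(−Δx²/(2σ²)) = 0.36 ⇒ Δx = σ·√(−2 ln 0.36) = 5.805 × 1.429 = 8.295 m.
Width = 2Δx = 16.6 m.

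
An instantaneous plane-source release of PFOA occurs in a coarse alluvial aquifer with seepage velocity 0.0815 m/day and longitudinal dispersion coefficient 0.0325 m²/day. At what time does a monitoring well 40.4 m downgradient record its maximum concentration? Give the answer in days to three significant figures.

491 days

For the 1D instantaneous-source solution, setting ∂C/∂t = 0 at fixed x gives v²t² + 2Dt − x² = 0, so t = (√(D² + v²x²) − D)/v².
√(D² + v²x²) = √(0.0325² + 0.0815² × 40.4²) = 3.293; v² = 0.00664225.
t = (3.293 − 0.0325)/0.00664225 = 491 days (vs. the pure-advection estimate x/v = 496 d).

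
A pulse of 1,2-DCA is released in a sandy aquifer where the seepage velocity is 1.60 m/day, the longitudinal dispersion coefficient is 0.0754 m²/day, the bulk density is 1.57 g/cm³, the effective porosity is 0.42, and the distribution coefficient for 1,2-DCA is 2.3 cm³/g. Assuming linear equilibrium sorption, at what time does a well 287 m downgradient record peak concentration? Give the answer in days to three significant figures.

Retardation factor R = 1 + ρ_b·K_d/n = 1 + 1.57 × 2.3/0.42 = 9.598.
Sorption retards both mechanisms: v_R = v/R = 0.1667 m/day, D_R = D/R = 0.007856 m²/day.
Peak time from v_R²t² + 2D_R t − x² = 0: t = (√(D_R² + v_R²x²) − D_R)/v_R².
√(D_R² + v_R²x²) = √(0.007856² + 0.1667² × 287²) = 47.84; v_R² = 0.02779.
t = (47.84 − 0.007856)/0.02779 = 1720 days.

1720 days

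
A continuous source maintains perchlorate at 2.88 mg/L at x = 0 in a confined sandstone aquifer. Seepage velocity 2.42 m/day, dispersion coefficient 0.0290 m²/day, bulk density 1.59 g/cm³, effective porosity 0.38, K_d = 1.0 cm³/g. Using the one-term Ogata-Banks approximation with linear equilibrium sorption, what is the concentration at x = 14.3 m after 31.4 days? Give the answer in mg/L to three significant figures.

Retardation factor R = 1 + ρ_b·K_d/n = 1 + 1.59 × 1.0/0.38 = 5.184.
Sorption retards both mechanisms: v_R = v/R = 0.4668 m/day, D_R = D/R = 0.005594 m²/day.
v_R·t = 0.4668 × 31.4 = 14.65752 m; 2√(D_R t) = 0.8382 m; argument = (14.3 − 14.65752)/0.8382 = -0.4265.
C = C₀ × ½·erfc(-0.4265) = 2.88 × 0.7268 = 2.09 mg/L.

2.09 mg/L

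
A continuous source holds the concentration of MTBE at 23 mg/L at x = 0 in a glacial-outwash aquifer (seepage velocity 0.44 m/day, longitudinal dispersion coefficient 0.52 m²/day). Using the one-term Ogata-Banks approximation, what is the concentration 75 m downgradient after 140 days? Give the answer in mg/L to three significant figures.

3.07 mg/L

For a continuous step input, C/C₀ ≈ ½·erfc((x−vt)/(2√(Dt))).
vt = 0.44 × 140 = 61.6 m and 2√(Dt) = 2√(0.52 × 140) = 17.06 m.
Argument (x−vt)/(2√(Dt)) = (75 − 61.6)/17.06 = 0.7855; ½·erfc(0.7855) = 0.1333.
C = 23 × 0.1333 = 3.07 mg/L.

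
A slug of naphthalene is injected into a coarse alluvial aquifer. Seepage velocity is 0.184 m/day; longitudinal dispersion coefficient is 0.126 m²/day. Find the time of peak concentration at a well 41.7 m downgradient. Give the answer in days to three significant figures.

For the 1D instantaneous-source solution, setting ∂C/∂t = 0 at fixed x gives v²t² + 2Dt − x² = 0, so t = (√(D² + v²x²) − D)/v².
√(D² + v²x²) = √(0.126² + 0.184² × 41.7²) = 7.674; v² = 0.033856.
t = (7.674 − 0.126)/0.033856 = 223 days (vs. the pure-advection estimate x/v = 227 d).

223 days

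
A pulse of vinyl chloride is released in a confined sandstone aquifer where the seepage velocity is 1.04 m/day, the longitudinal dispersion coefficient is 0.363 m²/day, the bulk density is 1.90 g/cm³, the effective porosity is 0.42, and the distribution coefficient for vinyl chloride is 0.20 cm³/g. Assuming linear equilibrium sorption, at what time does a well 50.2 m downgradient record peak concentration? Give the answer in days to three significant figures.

Retardation factor R = 1 + ρ_b·K_d/n = 1 + 1.90 × 0.20/0.42 = 1.905.
Sorption retards both mechanisms: v_R = v/R = 0.5459 m/day, D_R = D/R = 0.1906 m²/day.
Peak time from v_R²t² + 2D_R t − x² = 0: t = (√(D_R² + v_R²x²) − D_R)/v_R².
√(D_R² + v_R²x²) = √(0.1906² + 0.5459² × 50.2²) = 27.40; v_R² = 0.2980.
t = (27.40 − 0.1906)/0.2980 = 91.3 days.

91.3 days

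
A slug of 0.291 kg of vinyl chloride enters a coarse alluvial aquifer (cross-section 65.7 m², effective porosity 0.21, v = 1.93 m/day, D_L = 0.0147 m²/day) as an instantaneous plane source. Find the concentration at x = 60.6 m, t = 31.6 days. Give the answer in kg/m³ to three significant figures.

0.00805 kg/m³

For an instantaneous plane source, C(x,t) = M/(n_e·A·√(4πDt)) · exp(−(x−vt)²/(4Dt)), with n_e·A the pore (flow) area.
Plume center vt = 1.93 × 31.6 = 60.988 m, so the well at 60.6 m is 0.388 m upgradient of the peak.
√(4πDt) = 2.416 m, giving peak height M/(n_e·A·√(4πDt)) = 0.291/(0.21 × 65.7 × 2.416) = 0.008730 kg/m³.
(x−vt)²/(4Dt) = (-0.388)²/(4 × 0.0147 × 31.6) = 0.08102; exp(−0.08102) = 0.9222.
C = 0.008730 × 0.9222 = 0.00805 kg/m³.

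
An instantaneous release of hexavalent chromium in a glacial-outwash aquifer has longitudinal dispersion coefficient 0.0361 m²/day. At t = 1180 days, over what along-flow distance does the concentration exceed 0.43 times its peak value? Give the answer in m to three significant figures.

The plume is Gaussian with σ = √(2Dt) = √(2 × 0.0361 × 1180) = 9.230 m.
C/C_peak = exp(−Δx²/(2σ²)) = 0.43 ⇒ Δx = σ·√(−2 ln 0.43) = 9.230 × 1.299 = 11.99 m.
Width = 2Δx = 24.0 m.

24.0 m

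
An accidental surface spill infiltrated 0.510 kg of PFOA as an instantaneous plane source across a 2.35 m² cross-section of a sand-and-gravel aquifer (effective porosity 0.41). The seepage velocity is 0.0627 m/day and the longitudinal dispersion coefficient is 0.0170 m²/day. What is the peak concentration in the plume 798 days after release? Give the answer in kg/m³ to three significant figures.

The peak of an instantaneous 1D plume sits at x = vt; there the Gaussian factor is 1 and C_max = M/(n_e·A·√(4πDt)), where n_e·A is the pore area the mass is dissolved in.
√(4πDt) = √(4π × 0.0170 × 798) = 13.06 m, so C_max = 0.510/(0.41 × 2.35 × 13.06) = 0.0405 kg/m³.

0.0405 kg/m³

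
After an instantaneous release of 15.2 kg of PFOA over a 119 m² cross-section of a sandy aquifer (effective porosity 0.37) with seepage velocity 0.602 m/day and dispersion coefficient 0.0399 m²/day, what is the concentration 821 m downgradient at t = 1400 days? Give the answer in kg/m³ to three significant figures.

0.00155 kg/m³

For an instantaneous plane source, C(x,t) = M/(n_e·A·√(4πDt)) · exp(−(x−vt)²/(4Dt)), with n_e·A the pore (flow) area.
Plume center vt = 0.602 × 1400 = 842.8 m, so the well at 821 m is 21.8 m upgradient of the peak.
√(4πDt) = 26.49 m, giving peak height M/(n_e·A·√(4πDt)) = 15.2/(0.37 × 119 × 26.49) = 0.01303 kg/m³.
(x−vt)²/(4Dt) = (-21.8)²/(4 × 0.0399 × 1400) = 2.127; exp(−2.127) = 0.1192.
C = 0.01303 × 0.1192 = 0.00155 kg/m³.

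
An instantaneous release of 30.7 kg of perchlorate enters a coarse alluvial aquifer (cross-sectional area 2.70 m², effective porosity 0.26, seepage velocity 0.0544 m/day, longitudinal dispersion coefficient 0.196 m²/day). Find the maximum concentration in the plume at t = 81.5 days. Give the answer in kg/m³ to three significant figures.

The peak of an instantaneous 1D plume sits at x = vt; there the Gaussian factor is 1 and C_max = M/(n_e·A·√(4πDt)), where n_e·A is the pore area the mass is dissolved in.
√(4πDt) = √(4π × 0.196 × 81.5) = 14.17 m, so C_max = 30.7/(0.26 × 2.70 × 14.17) = 3.09 kg/m³.

3.09 kg/m³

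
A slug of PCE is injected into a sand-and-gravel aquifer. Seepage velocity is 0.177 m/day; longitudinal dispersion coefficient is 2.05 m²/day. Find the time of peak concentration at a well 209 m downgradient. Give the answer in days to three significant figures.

For the 1D instantaneous-source solution, setting ∂C/∂t = 0 at fixed x gives v²t² + 2Dt − x² = 0, so t = (√(D² + v²x²) − D)/v².
√(D² + v²x²) = √(2.05² + 0.177² × 209²) = 37.05; v² = 0.031329.
t = (37.05 − 2.05)/0.031329 = 1120 days (vs. the pure-advection estimate x/v = 1180 d).

1120 days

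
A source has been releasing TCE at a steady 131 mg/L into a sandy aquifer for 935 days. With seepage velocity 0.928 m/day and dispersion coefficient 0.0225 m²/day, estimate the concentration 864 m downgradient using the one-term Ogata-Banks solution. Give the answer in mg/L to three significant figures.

For a continuous step input, C/C₀ ≈ ½·erfc((x−vt)/(2√(Dt))).
vt = 0.928 × 935 = 867.68 m and 2√(Dt) = 2√(0.0225 × 935) = 9.173 m.
Argument (x−vt)/(2√(Dt)) = (864 − 867.68)/9.173 = -0.4012; ½·erfc(-0.4012) = 0.7148.
C = 131 × 0.7148 = 93.6 mg/L.

93.6 mg/L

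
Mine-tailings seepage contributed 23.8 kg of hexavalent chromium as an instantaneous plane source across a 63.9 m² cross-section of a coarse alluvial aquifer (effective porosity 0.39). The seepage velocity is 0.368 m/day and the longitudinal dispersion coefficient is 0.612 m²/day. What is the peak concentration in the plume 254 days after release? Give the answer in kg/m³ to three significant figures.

The peak of an instantaneous 1D plume sits at x = vt; there the Gaussian factor is 1 and C_max = M/(n_e·A·√(4πDt)), where n_e·A is the pore area the mass is dissolved in.
√(4πDt) = √(4π × 0.612 × 254) = 44.20 m, so C_max = 23.8/(0.39 × 63.9 × 44.20) = 0.0216 kg/m³.

0.0216 kg/m³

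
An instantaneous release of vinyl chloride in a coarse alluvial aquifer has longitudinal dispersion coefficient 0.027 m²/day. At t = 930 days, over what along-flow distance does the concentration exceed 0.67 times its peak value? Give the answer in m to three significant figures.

12.7 m

The plume is Gaussian with σ = √(2Dt) = √(2 × 0.027 × 930) = 7.087 m.
C/C_peak = exp(−Δx²/(2σ²)) = 0.67 ⇒ Δx = σ·√(−2 ln 0.67) = 7.087 × 0.8950 = 6.343 m.
Width = 2Δx = 12.7 m.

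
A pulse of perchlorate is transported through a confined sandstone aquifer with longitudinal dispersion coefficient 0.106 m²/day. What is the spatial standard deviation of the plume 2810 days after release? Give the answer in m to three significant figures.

24.4 m

Dispersive spreading gives a Gaussian with σ² = 2Dt; advection only shifts the center.
σ = √(2 × 0.106 × 2810) = 24.4 m.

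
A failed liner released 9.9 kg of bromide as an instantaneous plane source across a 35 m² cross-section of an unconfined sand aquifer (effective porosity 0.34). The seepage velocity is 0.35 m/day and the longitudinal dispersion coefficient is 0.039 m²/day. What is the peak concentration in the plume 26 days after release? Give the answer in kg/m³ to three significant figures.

The peak of an instantaneous 1D plume sits at x = vt; there the Gaussian factor is 1 and C_max = M/(n_e·A·√(4πDt)), where n_e·A is the pore area the mass is dissolved in.
√(4πDt) = √(4π × 0.039 × 26) = 3.570 m, so C_max = 9.9/(0.34 × 35 × 3.570) = 0.233 kg/m³.

0.233 kg/m³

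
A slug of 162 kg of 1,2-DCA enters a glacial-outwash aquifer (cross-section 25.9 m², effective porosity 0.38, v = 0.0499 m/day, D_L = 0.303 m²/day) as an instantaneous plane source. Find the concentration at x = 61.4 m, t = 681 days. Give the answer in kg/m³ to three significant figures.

0.130 kg/m³

For an instantaneous plane source, C(x,t) = M/(n_e·A·√(4πDt)) · exp(−(x−vt)²/(4Dt)), with n_e·A the pore (flow) area.
Plume center vt = 0.0499 × 681 = 33.9819 m, so the well at 61.4 m is 27.4181 m downgradient of the peak.
√(4πDt) = 50.92 m, giving peak height M/(n_e·A·√(4πDt)) = 162/(0.38 × 25.9 × 50.92) = 0.3233 kg/m³.
(x−vt)²/(4Dt) = (27.4181)²/(4 × 0.303 × 681) = 0.9108; exp(−0.9108) = 0.4022.
C = 0.3233 × 0.4022 = 0.130 kg/m³.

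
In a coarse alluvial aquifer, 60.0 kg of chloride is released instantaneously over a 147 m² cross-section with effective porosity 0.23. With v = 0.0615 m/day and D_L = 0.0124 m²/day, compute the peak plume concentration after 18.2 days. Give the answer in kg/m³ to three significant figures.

The peak of an instantaneous 1D plume sits at x = vt; there the Gaussian factor is 1 and C_max = M/(n_e·A·√(4πDt)), where n_e·A is the pore area the mass is dissolved in.
√(4πDt) = √(4π × 0.0124 × 18.2) = 1.684 m, so C_max = 60.0/(0.23 × 147 × 1.684) = 1.05 kg/m³.

1.05 kg/m³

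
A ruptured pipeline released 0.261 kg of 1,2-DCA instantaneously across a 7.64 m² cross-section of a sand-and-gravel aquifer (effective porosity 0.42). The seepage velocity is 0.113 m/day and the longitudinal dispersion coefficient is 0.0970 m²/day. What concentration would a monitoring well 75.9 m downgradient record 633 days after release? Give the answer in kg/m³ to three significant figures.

0.00271 kg/m³

For an instantaneous plane source, C(x,t) = M/(n_e·A·√(4πDt)) · exp(−(x−vt)²/(4Dt)), with n_e·A the pore (flow) area.
Plume center vt = 0.113 × 633 = 71.529 m, so the well at 75.9 m is 4.371 m downgradient of the peak.
√(4πDt) = 27.78 m, giving peak height M/(n_e·A·√(4πDt)) = 0.261/(0.42 × 7.64 × 27.78) = 0.002928 kg/m³.
(x−vt)²/(4Dt) = (4.371)²/(4 × 0.0970 × 633) = 0.07779; exp(−0.07779) = 0.9252.
C = 0.002928 × 0.9252 = 0.00271 kg/m³.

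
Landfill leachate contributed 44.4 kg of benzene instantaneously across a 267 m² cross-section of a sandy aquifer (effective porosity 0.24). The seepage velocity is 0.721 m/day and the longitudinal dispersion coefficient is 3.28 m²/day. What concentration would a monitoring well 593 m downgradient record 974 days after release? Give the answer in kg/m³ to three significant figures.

0.00136 kg/m³

For an instantaneous plane source, C(x,t) = M/(n_e·A·√(4πDt)) · exp(−(x−vt)²/(4Dt)), with n_e·A the pore (flow) area.
Plume center vt = 0.721 × 974 = 702.254 m, so the well at 593 m is 109.254 m upgradient of the peak.
√(4πDt) = 200.4 m, giving peak height M/(n_e·A·√(4πDt)) = 44.4/(0.24 × 267 × 200.4) = 0.003458 kg/m³.
(x−vt)²/(4Dt) = (-109.254)²/(4 × 3.28 × 974) = 0.9341; exp(−0.9341) = 0.3929.
C = 0.003458 × 0.3929 = 0.00136 kg/m³.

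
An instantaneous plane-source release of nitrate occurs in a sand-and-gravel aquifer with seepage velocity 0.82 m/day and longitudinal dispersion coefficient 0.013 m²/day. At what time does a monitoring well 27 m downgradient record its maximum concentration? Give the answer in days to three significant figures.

32.9 days

For the 1D instantaneous-source solution, setting ∂C/∂t = 0 at fixed x gives v²t² + 2Dt − x² = 0, so t = (√(D² + v²x²) − D)/v².
√(D² + v²x²) = √(0.013² + 0.82² × 27²) = 22.14; v² = 0.6724.
t = (22.14 − 0.013)/0.6724 = 32.9 days (vs. the pure-advection estimate x/v = 32.9 d).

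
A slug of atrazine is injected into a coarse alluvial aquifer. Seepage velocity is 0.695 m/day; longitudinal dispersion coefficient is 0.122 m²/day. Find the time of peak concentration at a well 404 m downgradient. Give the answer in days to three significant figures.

581 days

For the 1D instantaneous-source solution, setting ∂C/∂t = 0 at fixed x gives v²t² + 2Dt − x² = 0, so t = (√(D² + v²x²) − D)/v².
√(D² + v²x²) = √(0.122² + 0.695² × 404²) = 280.8; v² = 0.483025.
t = (280.8 − 0.122)/0.483025 = 581 days (vs. the pure-advection estimate x/v = 581 d).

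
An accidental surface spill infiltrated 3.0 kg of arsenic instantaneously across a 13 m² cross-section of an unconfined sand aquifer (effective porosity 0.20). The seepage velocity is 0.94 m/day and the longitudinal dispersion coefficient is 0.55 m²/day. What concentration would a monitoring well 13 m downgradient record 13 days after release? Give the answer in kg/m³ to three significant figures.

For an instantaneous plane source, C(x,t) = M/(n_e·A·√(4πDt)) · exp(−(x−vt)²/(4Dt)), with n_e·A the pore (flow) area.
Plume center vt = 0.94 × 13 = 12.22 m, so the well at 13 m is 0.78 m downgradient of the peak.
√(4πDt) = 9.479 m, giving peak height M/(n_e·A·√(4πDt)) = 3.0/(0.20 × 13 × 9.479) = 0.1217 kg/m³.
(x−vt)²/(4Dt) = (0.78)²/(4 × 0.55 × 13) = 0.02127; exp(−0.02127) = 0.9790.
C = 0.1217 × 0.9790 = 0.119 kg/m³.

0.119 kg/m³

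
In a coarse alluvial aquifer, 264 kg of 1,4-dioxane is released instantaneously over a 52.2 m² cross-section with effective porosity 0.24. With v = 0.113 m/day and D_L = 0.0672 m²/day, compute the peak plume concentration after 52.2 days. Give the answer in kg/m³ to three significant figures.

3.17 kg/m³

The peak of an instantaneous 1D plume sits at x = vt; there the Gaussian factor is 1 and C_max = M/(n_e·A·√(4πDt)), where n_e·A is the pore area the mass is dissolved in.
√(4πDt) = √(4π × 0.0672 × 52.2) = 6.639 m, so C_max = 264/(0.24 × 52.2 × 6.639) = 3.17 kg/m³.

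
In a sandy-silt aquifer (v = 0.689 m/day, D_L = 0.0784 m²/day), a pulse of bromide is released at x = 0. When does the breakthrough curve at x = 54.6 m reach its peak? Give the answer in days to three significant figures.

For the 1D instantaneous-source solution, setting ∂C/∂t = 0 at fixed x gives v²t² + 2Dt − x² = 0, so t = (√(D² + v²x²) − D)/v².
√(D² + v²x²) = √(0.0784² + 0.689² × 54.6²) = 37.62; v² = 0.474721.
t = (37.62 − 0.0784)/0.474721 = 79.1 days (vs. the pure-advection estimate x/v = 79.2 d).

79.1 days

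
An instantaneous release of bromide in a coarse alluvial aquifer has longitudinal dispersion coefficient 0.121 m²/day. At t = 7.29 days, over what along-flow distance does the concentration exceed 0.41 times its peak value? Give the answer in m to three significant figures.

3.55 m

The plume is Gaussian with σ = √(2Dt) = √(2 × 0.121 × 7.29) = 1.328 m.
C/C_peak = exp(−Δx²/(2σ²)) = 0.41 ⇒ Δx = σ·√(−2 ln 0.41) = 1.328 × 1.335 = 1.773 m.
Width = 2Δx = 3.55 m.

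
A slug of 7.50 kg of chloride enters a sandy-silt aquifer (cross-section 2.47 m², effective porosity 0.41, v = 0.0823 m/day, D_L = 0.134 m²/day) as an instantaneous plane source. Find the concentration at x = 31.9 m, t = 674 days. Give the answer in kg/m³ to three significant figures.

For an instantaneous plane source, C(x,t) = M/(n_e·A·√(4πDt)) · exp(−(x−vt)²/(4Dt)), with n_e·A the pore (flow) area.
Plume center vt = 0.0823 × 674 = 55.4702 m, so the well at 31.9 m is 23.5702 m upgradient of the peak.
√(4πDt) = 33.69 m, giving peak height M/(n_e·A·√(4πDt)) = 7.50/(0.41 × 2.47 × 33.69) = 0.2198 kg/m³.
(x−vt)²/(4Dt) = (-23.5702)²/(4 × 0.134 × 674) = 1.538; exp(−1.538) = 0.2148.
C = 0.2198 × 0.2148 = 0.0472 kg/m³.

0.0472 kg/m³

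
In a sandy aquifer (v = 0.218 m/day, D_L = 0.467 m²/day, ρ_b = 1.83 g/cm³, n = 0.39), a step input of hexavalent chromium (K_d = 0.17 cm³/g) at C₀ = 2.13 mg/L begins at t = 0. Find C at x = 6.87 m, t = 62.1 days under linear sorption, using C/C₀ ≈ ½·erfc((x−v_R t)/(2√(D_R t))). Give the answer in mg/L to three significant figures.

1.16 mg/L

Retardation factor R = 1 + ρ_b·K_d/n = 1 + 1.83 × 0.17/0.39 = 1.798.
Sorption retards both mechanisms: v_R = v/R = 0.1212 m/day, D_R = D/R = 0.2597 m²/day.
v_R·t = 0.1212 × 62.1 = 7.52652 m; 2√(D_R t) = 8.032 m; argument = (6.87 − 7.52652)/8.032 = -0.08174.
C = C₀ × ½·erfc(-0.08174) = 2.13 × 0.5460 = 1.16 mg/L.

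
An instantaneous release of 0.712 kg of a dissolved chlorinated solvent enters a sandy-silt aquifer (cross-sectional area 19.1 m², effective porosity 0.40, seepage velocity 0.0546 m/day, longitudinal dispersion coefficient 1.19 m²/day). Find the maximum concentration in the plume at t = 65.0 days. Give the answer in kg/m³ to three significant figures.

0.00299 kg/m³

The peak of an instantaneous 1D plume sits at x = vt; there the Gaussian factor is 1 and C_max = M/(n_e·A·√(4πDt)), where n_e·A is the pore area the mass is dissolved in.
√(4πDt) = √(4π × 1.19 × 65.0) = 31.18 m, so C_max = 0.712/(0.40 × 19.1 × 31.18) = 0.00299 kg/m³.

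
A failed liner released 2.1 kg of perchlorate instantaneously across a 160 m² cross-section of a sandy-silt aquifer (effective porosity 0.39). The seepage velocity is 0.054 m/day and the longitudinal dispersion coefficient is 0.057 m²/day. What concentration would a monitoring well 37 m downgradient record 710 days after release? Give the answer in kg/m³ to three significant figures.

For an instantaneous plane source, C(x,t) = M/(n_e·A·√(4πDt)) · exp(−(x−vt)²/(4Dt)), with n_e·A the pore (flow) area.
Plume center vt = 0.054 × 710 = 38.34 m, so the well at 37 m is 1.34 m upgradient of the peak.
√(4πDt) = 22.55 m, giving peak height M/(n_e·A·√(4πDt)) = 2.1/(0.39 × 160 × 22.55) = 0.001492 kg/m³.
(x−vt)²/(4Dt) = (-1.34)²/(4 × 0.057 × 710) = 0.01109; exp(−0.01109) = 0.9890.
C = 0.001492 × 0.9890 = 0.00148 kg/m³.

0.00148 kg/m³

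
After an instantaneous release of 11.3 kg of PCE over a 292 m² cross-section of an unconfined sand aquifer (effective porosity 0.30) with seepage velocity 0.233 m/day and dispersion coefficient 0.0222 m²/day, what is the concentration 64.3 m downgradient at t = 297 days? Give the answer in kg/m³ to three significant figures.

For an instantaneous plane source, C(x,t) = M/(n_e·A·√(4πDt)) · exp(−(x−vt)²/(4Dt)), with n_e·A the pore (flow) area.
Plume center vt = 0.233 × 297 = 69.201 m, so the well at 64.3 m is 4.901 m upgradient of the peak.
√(4πDt) = 9.102 m, giving peak height M/(n_e·A·√(4πDt)) = 11.3/(0.30 × 292 × 9.102) = 0.01417 kg/m³.
(x−vt)²/(4Dt) = (-4.901)²/(4 × 0.0222 × 297) = 0.9108; exp(−0.9108) = 0.4022.
C = 0.01417 × 0.4022 = 0.00570 kg/m³.

0.00570 kg/m³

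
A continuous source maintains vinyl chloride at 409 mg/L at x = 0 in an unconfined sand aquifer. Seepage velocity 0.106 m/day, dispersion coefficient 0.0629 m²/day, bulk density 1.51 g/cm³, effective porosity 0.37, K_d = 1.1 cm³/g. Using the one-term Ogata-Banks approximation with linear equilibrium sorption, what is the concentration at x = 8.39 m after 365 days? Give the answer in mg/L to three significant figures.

131 mg/L

Retardation factor R = 1 + ρ_b·K_d/n = 1 + 1.51 × 1.1/0.37 = 5.489.
Sorption retards both mechanisms: v_R = v/R = 0.01931 m/day, D_R = D/R = 0.01146 m²/day.
v_R·t = 0.01931 × 365 = 7.04815 m; 2√(D_R t) = 4.090 m; argument = (8.39 − 7.04815)/4.090 = 0.3281.
C = C₀ × ½·erfc(0.3281) = 409 × 0.3213 = 131 mg/L.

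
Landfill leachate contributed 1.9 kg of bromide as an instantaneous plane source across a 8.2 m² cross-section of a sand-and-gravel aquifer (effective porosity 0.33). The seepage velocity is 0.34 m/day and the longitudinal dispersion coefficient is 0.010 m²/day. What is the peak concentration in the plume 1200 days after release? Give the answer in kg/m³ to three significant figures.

The peak of an instantaneous 1D plume sits at x = vt; there the Gaussian factor is 1 and C_max = M/(n_e·A·√(4πDt)), where n_e·A is the pore area the mass is dissolved in.
√(4πDt) = √(4π × 0.010 × 1200) = 12.28 m, so C_max = 1.9/(0.33 × 8.2 × 12.28) = 0.0572 kg/m³.

0.0572 kg/m³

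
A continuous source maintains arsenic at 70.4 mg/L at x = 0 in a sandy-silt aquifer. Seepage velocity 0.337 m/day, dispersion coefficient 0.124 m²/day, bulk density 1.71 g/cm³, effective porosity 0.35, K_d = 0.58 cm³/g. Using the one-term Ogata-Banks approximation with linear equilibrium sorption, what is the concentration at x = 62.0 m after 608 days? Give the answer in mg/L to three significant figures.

6.07 mg/L

Retardation factor R = 1 + ρ_b·K_d/n = 1 + 1.71 × 0.58/0.35 = 3.834.
Sorption retards both mechanisms: v_R = v/R = 0.08790 m/day, D_R = D/R = 0.03234 m²/day.
v_R·t = 0.08790 × 608 = 53.4432 m; 2√(D_R t) = 8.869 m; argument = (62.0 − 53.4432)/8.869 = 0.9648.
C = C₀ × ½·erfc(0.9648) = 70.4 × 0.08622 = 6.07 mg/L.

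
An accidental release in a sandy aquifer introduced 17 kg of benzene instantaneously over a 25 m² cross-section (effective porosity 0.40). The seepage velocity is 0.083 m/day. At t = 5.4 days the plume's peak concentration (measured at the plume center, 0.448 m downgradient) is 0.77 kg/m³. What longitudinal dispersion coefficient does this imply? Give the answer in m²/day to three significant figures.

At the plume center C_max = M/(n_e·A·√(4πDt)), so D = M²/(4πt·(n_e·A·C_max)²).
n_e·A·C_max = 0.40 × 25 × 0.77 = 7.700 kg/m.
D = 17²/(4π × 5.4 × 7.700²) = 0.0718 m²/day.

0.0718 m²/day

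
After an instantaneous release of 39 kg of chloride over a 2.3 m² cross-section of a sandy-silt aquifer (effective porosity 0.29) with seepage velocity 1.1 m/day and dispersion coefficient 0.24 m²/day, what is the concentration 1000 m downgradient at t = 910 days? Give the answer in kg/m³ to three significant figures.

1.11 kg/m³

For an instantaneous plane source, C(x,t) = M/(n_e·A·√(4πDt)) · exp(−(x−vt)²/(4Dt)), with n_e·A the pore (flow) area.
Plume center vt = 1.1 × 910 = 1001 m, so the well at 1000 m is 1 m upgradient of the peak.
√(4πDt) = 52.39 m, giving peak height M/(n_e·A·√(4πDt)) = 39/(0.29 × 2.3 × 52.39) = 1.116 kg/m³.
(x−vt)²/(4Dt) = (-1)²/(4 × 0.24 × 910) = 0.001145; exp(−0.001145) = 0.9989.
C = 1.116 × 0.9989 = 1.11 kg/m³.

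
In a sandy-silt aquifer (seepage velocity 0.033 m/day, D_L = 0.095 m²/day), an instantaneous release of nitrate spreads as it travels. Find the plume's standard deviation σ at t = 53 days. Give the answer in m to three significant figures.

3.17 m

Dispersive spreading gives a Gaussian with σ² = 2Dt; advection only shifts the center.
σ = √(2 × 0.095 × 53) = 3.17 m.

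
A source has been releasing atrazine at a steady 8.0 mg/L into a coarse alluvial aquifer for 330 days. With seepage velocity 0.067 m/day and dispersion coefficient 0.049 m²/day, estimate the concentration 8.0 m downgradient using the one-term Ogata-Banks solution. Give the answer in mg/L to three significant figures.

7.95 mg/L

For a continuous step input, C/C₀ ≈ ½·erfc((x−vt)/(2√(Dt))).
vt = 0.067 × 330 = 22.11 m and 2√(Dt) = 2√(0.049 × 330) = 8.042 m.
Argument (x−vt)/(2√(Dt)) = (8.0 − 22.11)/8.042 = -1.755; ½·erfc(-1.755) = 0.9935.
C = 8.0 × 0.9935 = 7.95 mg/L.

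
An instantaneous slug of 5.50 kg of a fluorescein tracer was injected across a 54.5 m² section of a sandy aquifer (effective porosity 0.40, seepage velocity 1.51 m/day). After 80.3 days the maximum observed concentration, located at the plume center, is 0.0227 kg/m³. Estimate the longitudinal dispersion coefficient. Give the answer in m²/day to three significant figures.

At the plume center C_max = M/(n_e·A·√(4πDt)), so D = M²/(4πt·(n_e·A·C_max)²).
n_e·A·C_max = 0.40 × 54.5 × 0.0227 = 0.4949 kg/m.
D = 5.50²/(4π × 80.3 × 0.4949²) = 0.122 m²/day.

0.122 m²/day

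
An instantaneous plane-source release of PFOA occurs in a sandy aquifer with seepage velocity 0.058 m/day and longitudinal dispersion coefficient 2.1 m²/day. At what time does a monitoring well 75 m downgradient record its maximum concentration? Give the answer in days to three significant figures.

For the 1D instantaneous-source solution, setting ∂C/∂t = 0 at fixed x gives v²t² + 2Dt − x² = 0, so t = (√(D² + v²x²) − D)/v².
√(D² + v²x²) = √(2.1² + 0.058² × 75²) = 4.830; v² = 0.003364.
t = (4.830 − 2.1)/0.003364 = 812 days (vs. the pure-advection estimate x/v = 1290 d).

812 days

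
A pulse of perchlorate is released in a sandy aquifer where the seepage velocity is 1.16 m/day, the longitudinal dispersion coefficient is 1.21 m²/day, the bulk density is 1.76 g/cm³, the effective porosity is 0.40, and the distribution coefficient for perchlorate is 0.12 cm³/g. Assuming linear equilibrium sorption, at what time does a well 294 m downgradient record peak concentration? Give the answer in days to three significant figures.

Retardation factor R = 1 + ρ_b·K_d/n = 1 + 1.76 × 0.12/0.40 = 1.528.
Sorption retards both mechanisms: v_R = v/R = 0.7592 m/day, D_R = D/R = 0.7919 m²/day.
Peak time from v_R²t² + 2D_R t − x² = 0: t = (√(D_R² + v_R²x²) − D_R)/v_R².
√(D_R² + v_R²x²) = √(0.7919² + 0.7592² × 294²) = 223.2; v_R² = 0.5764.
t = (223.2 − 0.7919)/0.5764 = 386 days.

386 days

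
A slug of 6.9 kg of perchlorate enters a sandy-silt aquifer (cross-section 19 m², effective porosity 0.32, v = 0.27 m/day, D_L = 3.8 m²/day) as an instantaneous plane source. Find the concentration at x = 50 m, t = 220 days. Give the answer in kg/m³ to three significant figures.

For an instantaneous plane source, C(x,t) = M/(n_e·A·√(4πDt)) · exp(−(x−vt)²/(4Dt)), with n_e·A the pore (flow) area.
Plume center vt = 0.27 × 220 = 59.4 m, so the well at 50 m is 9.4 m upgradient of the peak.
√(4πDt) = 102.5 m, giving peak height M/(n_e·A·√(4πDt)) = 6.9/(0.32 × 19 × 102.5) = 0.01107 kg/m³.
(x−vt)²/(4Dt) = (-9.4)²/(4 × 3.8 × 220) = 0.02642; exp(−0.02642) = 0.9739.
C = 0.01107 × 0.9739 = 0.0108 kg/m³.

0.0108 kg/m³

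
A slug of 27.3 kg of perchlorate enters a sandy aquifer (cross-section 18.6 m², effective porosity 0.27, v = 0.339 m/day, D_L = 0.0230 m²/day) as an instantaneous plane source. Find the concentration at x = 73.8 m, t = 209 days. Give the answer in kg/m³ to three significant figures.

For an instantaneous plane source, C(x,t) = M/(n_e·A·√(4πDt)) · exp(−(x−vt)²/(4Dt)), with n_e·A the pore (flow) area.
Plume center vt = 0.339 × 209 = 70.851 m, so the well at 73.8 m is 2.949 m downgradient of the peak.
√(4πDt) = 7.772 m, giving peak height M/(n_e·A·√(4πDt)) = 27.3/(0.27 × 18.6 × 7.772) = 0.6994 kg/m³.
(x−vt)²/(4Dt) = (2.949)²/(4 × 0.0230 × 209) = 0.4523; exp(−0.4523) = 0.6362.
C = 0.6994 × 0.6362 = 0.445 kg/m³.

0.445 kg/m³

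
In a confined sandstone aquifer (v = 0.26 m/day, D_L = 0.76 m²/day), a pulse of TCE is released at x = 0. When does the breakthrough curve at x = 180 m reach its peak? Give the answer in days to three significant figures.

681 days

For the 1D instantaneous-source solution, setting ∂C/∂t = 0 at fixed x gives v²t² + 2Dt − x² = 0, so t = (√(D² + v²x²) − D)/v².
√(D² + v²x²) = √(0.76² + 0.26² × 180²) = 46.81; v² = 0.0676.
t = (46.81 − 0.76)/0.0676 = 681 days (vs. the pure-advection estimate x/v = 692 d).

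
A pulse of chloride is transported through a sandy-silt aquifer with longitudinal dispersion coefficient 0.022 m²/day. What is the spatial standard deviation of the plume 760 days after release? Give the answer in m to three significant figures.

5.78 m

Dispersive spreading gives a Gaussian with σ² = 2Dt; advection only shifts the center.
σ = √(2 × 0.022 × 760) = 5.78 m.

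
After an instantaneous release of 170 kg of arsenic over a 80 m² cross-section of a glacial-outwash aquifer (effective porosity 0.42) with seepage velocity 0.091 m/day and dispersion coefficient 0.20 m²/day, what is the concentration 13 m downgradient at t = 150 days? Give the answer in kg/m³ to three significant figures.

0.260 kg/m³

For an instantaneous plane source, C(x,t) = M/(n_e·A·√(4πDt)) · exp(−(x−vt)²/(4Dt)), with n_e·A the pore (flow) area.
Plume center vt = 0.091 × 150 = 13.65 m, so the well at 13 m is 0.65 m upgradient of the peak.
√(4πDt) = 19.42 m, giving peak height M/(n_e·A·√(4πDt)) = 170/(0.42 × 80 × 19.42) = 0.2605 kg/m³.
(x−vt)²/(4Dt) = (-0.65)²/(4 × 0.20 × 150) = 0.003521; exp(−0.003521) = 0.9965.
C = 0.2605 × 0.9965 = 0.260 kg/m³.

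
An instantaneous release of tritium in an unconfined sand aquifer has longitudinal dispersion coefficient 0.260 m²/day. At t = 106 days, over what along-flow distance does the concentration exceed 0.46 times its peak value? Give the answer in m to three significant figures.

18.5 m

The plume is Gaussian with σ = √(2Dt) = √(2 × 0.260 × 106) = 7.424 m.
C/C_peak = exp(−Δx²/(2σ²)) = 0.46 ⇒ Δx = σ·√(−2 ln 0.46) = 7.424 × 1.246 = 9.250 m.
Width = 2Δx = 18.5 m.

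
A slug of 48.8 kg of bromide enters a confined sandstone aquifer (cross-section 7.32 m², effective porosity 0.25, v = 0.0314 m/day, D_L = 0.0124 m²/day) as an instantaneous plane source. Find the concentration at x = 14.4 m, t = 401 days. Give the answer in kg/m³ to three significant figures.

2.86 kg/m³

For an instantaneous plane source, C(x,t) = M/(n_e·A·√(4πDt)) · exp(−(x−vt)²/(4Dt)), with n_e·A the pore (flow) area.
Plume center vt = 0.0314 × 401 = 12.5914 m, so the well at 14.4 m is 1.8086 m downgradient of the peak.
√(4πDt) = 7.905 m, giving peak height M/(n_e·A·√(4πDt)) = 48.8/(0.25 × 7.32 × 7.905) = 3.373 kg/m³.
(x−vt)²/(4Dt) = (1.8086)²/(4 × 0.0124 × 401) = 0.1645; exp(−0.1645) = 0.8483.
C = 3.373 × 0.8483 = 2.86 kg/m³.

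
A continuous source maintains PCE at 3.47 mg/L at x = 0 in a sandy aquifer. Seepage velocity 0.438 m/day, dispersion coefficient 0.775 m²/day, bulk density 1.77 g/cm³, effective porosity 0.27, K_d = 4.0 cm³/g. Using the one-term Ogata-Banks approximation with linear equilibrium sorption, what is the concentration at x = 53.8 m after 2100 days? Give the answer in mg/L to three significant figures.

0.117 mg/L

Retardation factor R = 1 + ρ_b·K_d/n = 1 + 1.77 × 4.0/0.27 = 27.22.
Sorption retards both mechanisms: v_R = v/R = 0.01609 m/day, D_R = D/R = 0.02847 m²/day.
v_R·t = 0.01609 × 2100 = 33.789 m; 2√(D_R t) = 15.46 m; argument = (53.8 − 33.789)/15.46 = 1.294.
C = C₀ × ½·erfc(1.294) = 3.47 × 0.03363 = 0.117 mg/L.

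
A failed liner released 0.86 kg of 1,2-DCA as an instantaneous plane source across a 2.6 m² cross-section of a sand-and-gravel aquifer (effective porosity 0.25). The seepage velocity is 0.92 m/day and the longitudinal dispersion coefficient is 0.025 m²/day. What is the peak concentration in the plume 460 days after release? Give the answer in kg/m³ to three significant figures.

0.110 kg/m³

The peak of an instantaneous 1D plume sits at x = vt; there the Gaussian factor is 1 and C_max = M/(n_e·A·√(4πDt)), where n_e·A is the pore area the mass is dissolved in.
√(4πDt) = √(4π × 0.025 × 460) = 12.02 m, so C_max = 0.86/(0.25 × 2.6 × 12.02) = 0.110 kg/m³.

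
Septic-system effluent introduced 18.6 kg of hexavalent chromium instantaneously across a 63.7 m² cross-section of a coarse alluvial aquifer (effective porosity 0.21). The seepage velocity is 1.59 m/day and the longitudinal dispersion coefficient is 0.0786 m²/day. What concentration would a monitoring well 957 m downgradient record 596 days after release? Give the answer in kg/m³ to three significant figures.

0.0359 kg/m³

For an instantaneous plane source, C(x,t) = M/(n_e·A·√(4πDt)) · exp(−(x−vt)²/(4Dt)), with n_e·A the pore (flow) area.
Plume center vt = 1.59 × 596 = 947.64 m, so the well at 957 m is 9.36 m downgradient of the peak.
√(4πDt) = 24.26 m, giving peak height M/(n_e·A·√(4πDt)) = 18.6/(0.21 × 63.7 × 24.26) = 0.05731 kg/m³.
(x−vt)²/(4Dt) = (9.36)²/(4 × 0.0786 × 596) = 0.4675; exp(−0.4675) = 0.6266.
C = 0.05731 × 0.6266 = 0.0359 kg/m³.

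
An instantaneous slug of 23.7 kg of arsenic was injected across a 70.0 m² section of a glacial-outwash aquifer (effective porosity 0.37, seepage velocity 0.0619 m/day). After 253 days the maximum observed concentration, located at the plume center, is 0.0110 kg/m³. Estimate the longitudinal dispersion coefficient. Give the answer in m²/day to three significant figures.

2.18 m²/day

At the plume center C_max = M/(n_e·A·√(4πDt)), so D = M²/(4πt·(n_e·A·C_max)²).
n_e·A·C_max = 0.37 × 70.0 × 0.0110 = 0.2849 kg/m.
D = 23.7²/(4π × 253 × 0.2849²) = 2.18 m²/day.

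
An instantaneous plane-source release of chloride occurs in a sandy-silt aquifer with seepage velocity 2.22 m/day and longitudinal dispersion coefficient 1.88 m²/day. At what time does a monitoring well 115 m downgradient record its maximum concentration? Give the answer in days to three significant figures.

For the 1D instantaneous-source solution, setting ∂C/∂t = 0 at fixed x gives v²t² + 2Dt − x² = 0, so t = (√(D² + v²x²) − D)/v².
√(D² + v²x²) = √(1.88² + 2.22² × 115²) = 255.3; v² = 4.9284.
t = (255.3 − 1.88)/4.9284 = 51.4 days (vs. the pure-advection estimate x/v = 51.8 d).

51.4 days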